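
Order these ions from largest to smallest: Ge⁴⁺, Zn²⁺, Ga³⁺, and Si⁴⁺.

Tabulating Z and e⁻: Si⁴⁺: 10 e⁻, Z=14, Ge⁴⁺: 28 e⁻, Z=32, Ga³⁺: 28 e⁻, Z=31, Zn²⁺: 28 e⁻, Z=30. Si⁴⁺ < Ge⁴⁺ (same group, period 3 vs 4); Ge⁴⁺ < Ga³⁺ (isoelectronic, higher Z=32 is smaller); Ga³⁺ < Zn²⁺ (both 28 e⁻, Z=31>30).

Zn²⁺ > Ga³⁺ > Ge⁴⁺ > Si⁴⁺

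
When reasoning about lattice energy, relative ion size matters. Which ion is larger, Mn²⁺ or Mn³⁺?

For a single element, ionic radius drops as positive charge rises — Mn³⁺ < Mn²⁺.

Mn²⁺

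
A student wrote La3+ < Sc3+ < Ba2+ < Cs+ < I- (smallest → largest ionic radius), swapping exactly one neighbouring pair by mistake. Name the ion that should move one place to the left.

Sc3+

Check each adjacent pair. La3+ and Sc3+ are reversed: same group and charge — period 4 sits above period 6, so Sc3+ is smaller. No other neighbouring pair contradicts the periodic trends, so Sc3+ is the ion listed too late.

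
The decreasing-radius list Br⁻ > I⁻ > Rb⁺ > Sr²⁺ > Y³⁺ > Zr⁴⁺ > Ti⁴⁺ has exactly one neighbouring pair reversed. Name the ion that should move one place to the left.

I⁻

The pair Br⁻, I⁻ is the wrong way round — both in group 17 with the same charge; Br⁻ (period 4) has the smaller radius. All other adjacent pairs agree with periodic trends, so I⁻ is the misplaced ion.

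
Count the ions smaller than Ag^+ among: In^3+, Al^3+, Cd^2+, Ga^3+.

4

Work out protons and electrons: Al^3+ has 10 e⁻ (Z=13), Ga^3+ has 28 e⁻ (Z=31), In^3+ has 46 e⁻ (Z=49), Cd^2+ has 46 e⁻ (Z=48), Ag^+ has 46 e⁻ (Z=47). Al^3+ < Ga^3+ (same group, 1 shell fewer); Ga^3+ < In^3+ (same group, 1 shell fewer); In^3+ < Cd^2+ (isoelectronic, higher Z=49 is smaller); Cd^2+ < Ag^+ (isoelectronic, higher Z=48 is smaller).
Ordering all of them (including Ag^+) by radius gives Al^3+ < Ga^3+ < In^3+ < Cd^2+ < Ag^+. That's 4.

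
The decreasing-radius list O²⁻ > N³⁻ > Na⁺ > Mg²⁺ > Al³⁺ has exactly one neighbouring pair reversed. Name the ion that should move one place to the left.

N³⁻

Check each adjacent pair. O²⁻ and N³⁻ are reversed: they are isoelectronic (10 e⁻) and O has more protons than N (8 vs 7), making O²⁻ smaller. No other neighbouring pair contradicts the periodic trends, so N³⁻ is the ion listed too late.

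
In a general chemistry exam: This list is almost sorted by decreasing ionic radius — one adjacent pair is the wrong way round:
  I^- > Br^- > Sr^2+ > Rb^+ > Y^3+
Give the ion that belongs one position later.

Compare adjacent ions: they are isoelectronic (36 e⁻) and Sr has more protons than Rb (38 vs 37), making Sr^2+ smaller — yet in this decreasing list Sr^2+ sits before Rb^+. Nothing else is reversed, so Sr^2+ should move one place to the right.

Sr^2+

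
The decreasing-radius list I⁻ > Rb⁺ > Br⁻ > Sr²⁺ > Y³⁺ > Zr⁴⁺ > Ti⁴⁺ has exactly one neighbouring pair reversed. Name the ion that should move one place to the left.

Br⁻

The pair Rb⁺, Br⁻ is the wrong way round — Rb⁺ and Br⁻ share 36 electrons; the higher nuclear charge on Rb (Z=37) contracts it more, so Rb⁺ < Br⁻. All other adjacent pairs agree with periodic trends, so Br⁻ is the misplaced ion.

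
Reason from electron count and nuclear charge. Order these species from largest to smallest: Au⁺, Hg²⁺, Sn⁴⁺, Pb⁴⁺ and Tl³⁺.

Au⁺ > Hg²⁺ > Tl³⁺ > Pb⁴⁺ > Sn⁴⁺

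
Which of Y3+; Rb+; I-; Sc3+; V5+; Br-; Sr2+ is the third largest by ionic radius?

Rb+

Work out protons and electrons: V5+ has 18 e⁻ (Z=23), Sc3+ has 18 e⁻ (Z=21), Y3+ has 36 e⁻ (Z=39), Sr2+ has 36 e⁻ (Z=38), Rb+ has 36 e⁻ (Z=37), Br- has 36 e⁻ (Z=35), I- has 54 e⁻ (Z=53). V5+ < Sc3+ (isoelectronic, higher Z=23 is smaller); Sc3+ < Y3+ (same group, period 4 vs 5); Y3+ < Sr2+ (isoelectronic, higher Z=39 is smaller); Sr2+ < Rb+ (both 36 e⁻, Z=38>37); Rb+ < Br- (isoelectronic, higher Z=37 is smaller); Br- < I- (same group, period 4 vs 5).
Full ascending order: V5+ < Sc3+ < Y3+ < Sr2+ < Rb+ < Br- < I-. Counting from the largest, position 3 is Rb+.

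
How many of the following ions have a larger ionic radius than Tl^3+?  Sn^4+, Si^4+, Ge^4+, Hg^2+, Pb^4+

First list Z and electron count for each: Si^4+: 10 e⁻, Z=14, Ge^4+: 28 e⁻, Z=32, Sn^4+: 46 e⁻, Z=50, Pb^4+: 78 e⁻, Z=82, Tl^3+: 78 e⁻, Z=81, Hg^2+: 78 e⁻, Z=80. Si^4+ < Ge^4+ (same group, 1 shell fewer); Ge^4+ < Sn^4+ (same group, 1 shell fewer); Sn^4+ < Pb^4+ (same group, 1 shell fewer); Pb^4+ < Tl^3+ (both 78 e⁻, Z=82>81); Tl^3+ < Hg^2+ (both 78 e⁻, Z=81>80).
Overall: Si^4+ < Ge^4+ < Sn^4+ < Pb^4+ < Tl^3+ < Hg^2+. Tl^3+ has 4 below it and 1 above. So 1 is larger.

1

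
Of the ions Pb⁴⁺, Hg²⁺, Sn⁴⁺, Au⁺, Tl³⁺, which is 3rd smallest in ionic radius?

Tl³⁺

Work out protons and electrons: Sn⁴⁺ (Z=50, 46 e⁻), Pb⁴⁺ (Z=82, 78 e⁻), Tl³⁺ (Z=81, 78 e⁻), Hg²⁺ (Z=80, 78 e⁻), Au⁺ (Z=79, 78 e⁻). Sn⁴⁺ < Pb⁴⁺ (same group, 1 shell fewer); Pb⁴⁺ < Tl³⁺ (isoelectronic, higher Z=82 is smaller); Tl³⁺ < Hg²⁺ (both 78 e⁻, Z=81>80); Hg²⁺ < Au⁺ (both 78 e⁻, Z=80>79).
Full ascending order: Sn⁴⁺ < Pb⁴⁺ < Tl³⁺ < Hg²⁺ < Au⁺. Counting from the smallest, position 3 is Tl³⁺.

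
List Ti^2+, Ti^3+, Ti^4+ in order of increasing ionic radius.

Ti^4+ < Ti^3+ < Ti^2+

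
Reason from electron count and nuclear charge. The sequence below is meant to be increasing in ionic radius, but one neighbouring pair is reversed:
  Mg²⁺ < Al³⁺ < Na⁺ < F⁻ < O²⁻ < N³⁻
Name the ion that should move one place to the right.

Mg²⁺

Compare adjacent ions: Al³⁺ and Mg²⁺ share 10 electrons; the higher nuclear charge on Al (Z=13) contracts it more, so Al³⁺ < Mg²⁺ — yet in this increasing list Mg²⁺ sits before Al³⁺. Nothing else is reversed, so Mg²⁺ should move one place to the right.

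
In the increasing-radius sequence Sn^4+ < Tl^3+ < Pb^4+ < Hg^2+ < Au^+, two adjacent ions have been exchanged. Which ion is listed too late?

Pb^4+

Scanning neighbour by neighbour, only Tl^3+/Pb^4+ violates a trend: they are isoelectronic (78 e⁻) and Pb has more protons than Tl (82 vs 81), making Pb^4+ smaller. That makes Pb^4+ the one sitting a position late relative to where it belongs.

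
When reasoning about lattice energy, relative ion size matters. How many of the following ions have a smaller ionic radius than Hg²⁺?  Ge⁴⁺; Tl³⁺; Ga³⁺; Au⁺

Electron counts and nuclear charges: Ge⁴⁺ (Z=32, 28 e⁻), Ga³⁺ (Z=31, 28 e⁻), Tl³⁺ (Z=81, 78 e⁻), Hg²⁺ (Z=80, 78 e⁻), Au⁺ (Z=79, 78 e⁻). Ge⁴⁺ < Ga³⁺ (both 28 e⁻, Z=32>31); Ga³⁺ < Tl³⁺ (same group, period 4 vs 6); Tl³⁺ < Hg²⁺ (both 78 e⁻, Z=81>80); Hg²⁺ < Au⁺ (both 78 e⁻, Z=80>79).
Overall: Ge⁴⁺ < Ga³⁺ < Tl³⁺ < Hg²⁺ < Au⁺. Hg²⁺ has 3 below it and 1 above. That's 3.

3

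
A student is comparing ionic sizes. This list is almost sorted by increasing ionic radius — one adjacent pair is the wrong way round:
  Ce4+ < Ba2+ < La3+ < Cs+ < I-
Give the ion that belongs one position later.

Ba2+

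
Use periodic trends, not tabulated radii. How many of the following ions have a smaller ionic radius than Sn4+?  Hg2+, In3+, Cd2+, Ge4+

First list Z and electron count for each: Ge4+: 28 e⁻, Z=32, Sn4+: 46 e⁻, Z=50, In3+: 46 e⁻, Z=49, Cd2+: 46 e⁻, Z=48, Hg2+: 78 e⁻, Z=80. Ge4+ < Sn4+ (same group, period 4 vs 5); Sn4+ < In3+ (both 46 e⁻, Z=50>49); In3+ < Cd2+ (both 46 e⁻, Z=49>48); Cd2+ < Hg2+ (same group, period 5 vs 6).
Relative to Sn4+, the ions that are smaller are Ge4+. So 1 is smaller.

1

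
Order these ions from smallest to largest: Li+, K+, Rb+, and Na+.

These ions sit in one column with identical charge. Each step down the periodic table adds a principal shell, increasing the radius.

Li+ < Na+ < K+ < Rb+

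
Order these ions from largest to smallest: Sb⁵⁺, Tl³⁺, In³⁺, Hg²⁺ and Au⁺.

Au⁺ > Hg²⁺ > Tl³⁺ > In³⁺ > Sb⁵⁺

Work out protons and electrons: Sb⁵⁺ has 46 e⁻ (Z=51), In³⁺ has 46 e⁻ (Z=49), Tl³⁺ has 78 e⁻ (Z=81), Hg²⁺ has 78 e⁻ (Z=80), Au⁺ has 78 e⁻ (Z=79). Sb⁵⁺ < In³⁺ (isoelectronic, higher Z=51 is smaller); In³⁺ < Tl³⁺ (same group, 1 shell fewer); Tl³⁺ < Hg²⁺ (both 78 e⁻, Z=81>80); Hg²⁺ < Au⁺ (both 78 e⁻, Z=80>79).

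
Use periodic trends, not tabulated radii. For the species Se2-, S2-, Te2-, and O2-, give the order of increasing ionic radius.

These ions sit in one column with identical charge. Each step down the periodic table adds a principal shell, increasing the radius.

O2- < S2- < Se2- < Te2-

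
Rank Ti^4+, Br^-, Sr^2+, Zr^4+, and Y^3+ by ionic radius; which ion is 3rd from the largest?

Y^3+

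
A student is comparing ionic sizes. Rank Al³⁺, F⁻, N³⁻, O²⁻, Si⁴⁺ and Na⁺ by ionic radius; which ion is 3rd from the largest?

These species are isoelectronic with 10 electrons. The only difference is the number of protons: Si⁴⁺ (Z=14), Al³⁺ (Z=13), Na⁺ (Z=11), F⁻ (Z=9), O²⁻ (Z=8), N³⁻ (Z=7). The strongest nuclear pull (Si⁴⁺) gives the smallest ion.
Full ascending order: Si⁴⁺ < Al³⁺ < Na⁺ < F⁻ < O²⁻ < N³⁻. Counting from the largest, position 3 is F⁻.

F⁻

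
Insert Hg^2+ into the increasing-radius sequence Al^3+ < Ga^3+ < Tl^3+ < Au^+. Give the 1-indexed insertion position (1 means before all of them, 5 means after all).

Work out protons and electrons: Al^3+ (Z=13, 10 e⁻), Ga^3+ (Z=31, 28 e⁻), Tl^3+ (Z=81, 78 e⁻), Hg^2+ (Z=80, 78 e⁻), Au^+ (Z=79, 78 e⁻). Al^3+ < Ga^3+ (same group, 1 shell fewer); Ga^3+ < Tl^3+ (same group, period 4 vs 6); Tl^3+ < Hg^2+ (both 78 e⁻, Z=81>80); Hg^2+ < Au^+ (both 78 e⁻, Z=80>79).
Putting Hg^2+ in gives Al^3+ < Ga^3+ < Tl^3+ < Hg^2+ < Au^+; it lands at slot 4.

4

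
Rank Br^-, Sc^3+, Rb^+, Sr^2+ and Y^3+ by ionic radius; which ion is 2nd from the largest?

Rb^+

First list Z and electron count for each: Sc^3+: 18 e⁻, Z=21, Y^3+: 36 e⁻, Z=39, Sr^2+: 36 e⁻, Z=38, Rb^+: 36 e⁻, Z=37, Br^-: 36 e⁻, Z=35. Sc^3+ < Y^3+ (same group, 1 shell fewer); Y^3+ < Sr^2+ (both 36 e⁻, Z=39>38); Sr^2+ < Rb^+ (isoelectronic, higher Z=38 is smaller); Rb^+ < Br^- (isoelectronic, higher Z=37 is smaller).
That gives Sc^3+ < Y^3+ < Sr^2+ < Rb^+ < Br^-. From the largest end, number 2 is Rb^+.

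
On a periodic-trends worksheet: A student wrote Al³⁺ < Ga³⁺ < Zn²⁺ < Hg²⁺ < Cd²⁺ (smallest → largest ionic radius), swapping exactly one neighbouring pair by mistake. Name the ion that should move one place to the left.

Cd²⁺

Compare adjacent ions: Cd²⁺ and Hg²⁺ are in one column with the same charge; the lighter period-5 ion has one fewer shell and is smaller — yet in this increasing list Hg²⁺ sits before Cd²⁺. Nothing else is reversed, so Cd²⁺ should move one place to the left.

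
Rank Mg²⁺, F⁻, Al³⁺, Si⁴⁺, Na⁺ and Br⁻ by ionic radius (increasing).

Si⁴⁺ < Al³⁺ < Mg²⁺ < Na⁺ < F⁻ < Br⁻

Tabulating Z and e⁻: Si⁴⁺: 10 e⁻, Z=14, Al³⁺: 10 e⁻, Z=13, Mg²⁺: 10 e⁻, Z=12, Na⁺: 10 e⁻, Z=11, F⁻: 10 e⁻, Z=9, Br⁻: 36 e⁻, Z=35. Si⁴⁺ < Al³⁺ (both 10 e⁻, Z=14>13); Al³⁺ < Mg²⁺ (isoelectronic, higher Z=13 is smaller); Mg²⁺ < Na⁺ (isoelectronic, higher Z=12 is smaller); Na⁺ < F⁻ (both 10 e⁻, Z=11>9); F⁻ < Br⁻ (same group, period 2 vs 4).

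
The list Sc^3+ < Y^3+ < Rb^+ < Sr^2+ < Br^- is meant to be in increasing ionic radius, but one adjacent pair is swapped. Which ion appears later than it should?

The pair Rb^+, Sr^2+ is the wrong way round — they are isoelectronic (36 e⁻) and Sr has more protons than Rb (38 vs 37), making Sr^2+ smaller. All other adjacent pairs agree with periodic trends, so Sr^2+ is the misplaced ion.

Sr^2+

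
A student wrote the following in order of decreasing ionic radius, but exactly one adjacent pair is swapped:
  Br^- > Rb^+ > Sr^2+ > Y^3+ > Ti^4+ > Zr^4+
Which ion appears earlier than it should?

Ti^4+

Check each adjacent pair. Ti^4+ and Zr^4+ are reversed: Ti^4+ and Zr^4+ are in one column with the same charge; the lighter period-4 ion has one fewer shell and is smaller. No other neighbouring pair contradicts the periodic trends, so Ti^4+ is the ion listed too early.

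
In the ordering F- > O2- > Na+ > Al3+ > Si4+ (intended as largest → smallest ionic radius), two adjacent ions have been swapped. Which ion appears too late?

The pair F-, O2- is the wrong way round — F- and O2- share 10 electrons; the higher nuclear charge on F (Z=9) contracts it more, so F- < O2-. All other adjacent pairs agree with periodic trends, so O2- is the misplaced ion.

O2-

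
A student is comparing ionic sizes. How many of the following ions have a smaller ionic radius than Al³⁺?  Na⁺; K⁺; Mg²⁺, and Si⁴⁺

1

Si⁴⁺: 10 e⁻, Z=14, Al³⁺: 10 e⁻, Z=13, Mg²⁺: 10 e⁻, Z=12, Na⁺: 10 e⁻, Z=11, K⁺: 18 e⁻, Z=19. Si⁴⁺ < Al³⁺ (both 10 e⁻, Z=14>13); Al³⁺ < Mg²⁺ (isoelectronic, higher Z=13 is smaller); Mg²⁺ < Na⁺ (isoelectronic, higher Z=12 is smaller); Na⁺ < K⁺ (same group, 1 shell fewer).
Placing each against Al³⁺: smaller — Si⁴⁺; larger — Mg²⁺, Na⁺, K⁺. That's 1.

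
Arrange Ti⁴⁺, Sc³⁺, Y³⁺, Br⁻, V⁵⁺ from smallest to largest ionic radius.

V⁵⁺ < Ti⁴⁺ < Sc³⁺ < Y³⁺ < Br⁻

Tabulating Z and e⁻: V⁵⁺: 18 e⁻, Z=23, Ti⁴⁺: 18 e⁻, Z=22, Sc³⁺: 18 e⁻, Z=21, Y³⁺: 36 e⁻, Z=39, Br⁻: 36 e⁻, Z=35. V⁵⁺ < Ti⁴⁺ (both 18 e⁻, Z=23>22); Ti⁴⁺ < Sc³⁺ (isoelectronic, higher Z=22 is smaller); Sc³⁺ < Y³⁺ (same group, period 4 vs 5); Y³⁺ < Br⁻ (isoelectronic, higher Z=39 is smaller).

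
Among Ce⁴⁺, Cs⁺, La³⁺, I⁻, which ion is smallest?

Ce⁴⁺

Isoelectronic series (54 e⁻ each). Size is set by nuclear charge: more protons means a smaller ion. Ce⁴⁺ (Z=58), La³⁺ (Z=57), Cs⁺ (Z=55), I⁻ (Z=53).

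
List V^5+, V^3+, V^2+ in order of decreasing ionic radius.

These are all V ions. Removing more electrons (higher positive charge) pulls the remaining electrons in closer, so V^5+ is smallest and V^2+ is largest.

V^2+ > V^3+ > V^5+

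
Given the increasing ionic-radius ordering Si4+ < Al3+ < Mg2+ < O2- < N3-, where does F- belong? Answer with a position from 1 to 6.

4

Isoelectronic series (10 e⁻ each). Size is set by nuclear charge: more protons means a smaller ion. Si4+ (Z=14), Al3+ (Z=13), Mg2+ (Z=12), F- (Z=9), O2- (Z=8), N3- (Z=7).
The complete sequence is Si4+ < Al3+ < Mg2+ < F- < O2- < N3-. F- sits at position 4.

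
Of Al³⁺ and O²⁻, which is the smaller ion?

Al³⁺

These species are isoelectronic with 10 electrons. The only difference is the number of protons: Al³⁺ (Z=13), O²⁻ (Z=8). The strongest nuclear pull (Al³⁺) gives the smallest ion.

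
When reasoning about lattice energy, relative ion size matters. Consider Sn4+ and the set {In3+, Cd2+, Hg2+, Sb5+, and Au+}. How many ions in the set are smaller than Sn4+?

Electron counts and nuclear charges: Sb5+: 46 e⁻, Z=51, Sn4+: 46 e⁻, Z=50, In3+: 46 e⁻, Z=49, Cd2+: 46 e⁻, Z=48, Hg2+: 78 e⁻, Z=80, Au+: 78 e⁻, Z=79. Sb5+ < Sn4+ (both 46 e⁻, Z=51>50); Sn4+ < In3+ (isoelectronic, higher Z=50 is smaller); In3+ < Cd2+ (isoelectronic, higher Z=49 is smaller); Cd2+ < Hg2+ (same group, 1 shell fewer); Hg2+ < Au+ (isoelectronic, higher Z=80 is smaller).
Overall: Sb5+ < Sn4+ < In3+ < Cd2+ < Hg2+ < Au+. Sn4+ has 1 below it and 4 above. So 1 is smaller.

1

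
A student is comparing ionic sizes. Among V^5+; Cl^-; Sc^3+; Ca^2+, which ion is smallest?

V^5+

All of these have 18 electrons (isoelectronic). With the same electron cloud, the ion with the most protons pulls it in tightest. Nuclear charges: V^5+ (Z=23), Sc^3+ (Z=21), Ca^2+ (Z=20), Cl^- (Z=17). Highest Z is smallest.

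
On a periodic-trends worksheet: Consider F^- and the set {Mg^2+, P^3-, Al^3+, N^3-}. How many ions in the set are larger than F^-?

2

First list Z and electron count for each: Al^3+ has 10 e⁻ (Z=13), Mg^2+ has 10 e⁻ (Z=12), F^- has 10 e⁻ (Z=9), N^3- has 10 e⁻ (Z=7), P^3- has 18 e⁻ (Z=15). Al^3+ < Mg^2+ (both 10 e⁻, Z=13>12); Mg^2+ < F^- (isoelectronic, higher Z=12 is smaller); F^- < N^3- (both 10 e⁻, Z=9>7); N^3- < P^3- (same group, 1 shell fewer).
Relative to F^-, the ions that are larger are N^3-, P^3-. Count: 2.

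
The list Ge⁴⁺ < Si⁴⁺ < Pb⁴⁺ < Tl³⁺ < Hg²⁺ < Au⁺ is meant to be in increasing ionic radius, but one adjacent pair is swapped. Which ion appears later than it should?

The pair Ge⁴⁺, Si⁴⁺ is the wrong way round — Si⁴⁺ and Ge⁴⁺ are in one column with the same charge; the lighter period-3 ion has one fewer shell and is smaller. All other adjacent pairs agree with periodic trends, so Si⁴⁺ is the misplaced ion.

Si⁴⁺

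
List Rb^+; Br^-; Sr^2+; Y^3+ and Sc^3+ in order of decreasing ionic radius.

First list Z and electron count for each: Sc^3+: 18 e⁻, Z=21, Y^3+: 36 e⁻, Z=39, Sr^2+: 36 e⁻, Z=38, Rb^+: 36 e⁻, Z=37, Br^-: 36 e⁻, Z=35. Sc^3+ < Y^3+ (same group, 1 shell fewer); Y^3+ < Sr^2+ (isoelectronic, higher Z=39 is smaller); Sr^2+ < Rb^+ (both 36 e⁻, Z=38>37); Rb^+ < Br^- (isoelectronic, higher Z=37 is smaller).

Br^- > Rb^+ > Sr^2+ > Y^3+ > Sc^3+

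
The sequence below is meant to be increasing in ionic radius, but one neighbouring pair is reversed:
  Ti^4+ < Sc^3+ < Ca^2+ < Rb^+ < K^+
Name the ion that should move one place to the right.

Scanning neighbour by neighbour, only Rb^+/K^+ violates a trend: K^+ and Rb^+ are in one column with the same charge; the lighter period-4 ion has one fewer shell and is smaller. That makes Rb^+ the one sitting a position early relative to where it belongs.

Rb^+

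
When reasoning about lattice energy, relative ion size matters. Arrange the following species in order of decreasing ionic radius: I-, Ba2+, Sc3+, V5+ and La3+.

V5+ has 18 e⁻ (Z=23), Sc3+ has 18 e⁻ (Z=21), La3+ has 54 e⁻ (Z=57), Ba2+ has 54 e⁻ (Z=56), I- has 54 e⁻ (Z=53). V5+ < Sc3+ (isoelectronic, higher Z=23 is smaller); Sc3+ < La3+ (same group, 2 shells fewer); La3+ < Ba2+ (isoelectronic, higher Z=57 is smaller); Ba2+ < I- (both 54 e⁻, Z=56>53).

I- > Ba2+ > La3+ > Sc3+ > V5+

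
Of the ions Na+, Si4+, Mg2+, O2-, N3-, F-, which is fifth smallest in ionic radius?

Each ion has 10 electrons. The ranking follows nuclear charge in reverse — greater Z gives a smaller radius. Si4+ (Z=14), Mg2+ (Z=12), Na+ (Z=11), F- (Z=9), O2- (Z=8), N3- (Z=7).
Ordering: Si4+ < Mg2+ < Na+ < F- < O2- < N3-. The fifth smallest is O2-.

O2-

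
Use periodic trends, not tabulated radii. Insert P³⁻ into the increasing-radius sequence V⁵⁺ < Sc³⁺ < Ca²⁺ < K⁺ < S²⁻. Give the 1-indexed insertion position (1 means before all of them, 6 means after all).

Isoelectronic series (18 e⁻ each). Size is set by nuclear charge: more protons means a smaller ion. V⁵⁺ (Z=23), Sc³⁺ (Z=21), Ca²⁺ (Z=20), K⁺ (Z=19), S²⁻ (Z=16), P³⁻ (Z=15).
With P³⁻ included the full order is V⁵⁺ < Sc³⁺ < Ca²⁺ < K⁺ < S²⁻ < P³⁻, so it takes position 6.

6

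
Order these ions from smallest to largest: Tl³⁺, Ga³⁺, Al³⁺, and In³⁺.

These ions sit in one column with identical charge. Each step down the periodic table adds a principal shell, increasing the radius.

Al³⁺ < Ga³⁺ < In³⁺ < Tl³⁺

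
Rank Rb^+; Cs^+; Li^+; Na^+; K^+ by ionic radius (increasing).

These ions sit in one column with identical charge. Each step down the periodic table adds a principal shell, increasing the radius.

Li^+ < Na^+ < K^+ < Rb^+ < Cs^+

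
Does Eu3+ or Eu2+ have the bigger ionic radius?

Eu2+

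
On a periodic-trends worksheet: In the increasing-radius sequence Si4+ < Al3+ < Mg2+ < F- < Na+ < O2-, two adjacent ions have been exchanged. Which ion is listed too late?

Na+

Scanning neighbour by neighbour, only F-/Na+ violates a trend: both have 10 electrons but Z(Na)=11 > Z(F)=9, so Na+ should be the smaller of the two. That makes Na+ the one sitting a position late relative to where it belongs.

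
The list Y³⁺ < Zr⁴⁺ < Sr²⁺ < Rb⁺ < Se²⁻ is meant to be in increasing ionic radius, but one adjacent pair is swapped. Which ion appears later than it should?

Zr⁴⁺

Compare adjacent ions: they are isoelectronic (36 e⁻) and Zr has more protons than Y (40 vs 39), making Zr⁴⁺ smaller — yet in this increasing list Y³⁺ sits before Zr⁴⁺. Nothing else is reversed, so Zr⁴⁺ should move one place to the left.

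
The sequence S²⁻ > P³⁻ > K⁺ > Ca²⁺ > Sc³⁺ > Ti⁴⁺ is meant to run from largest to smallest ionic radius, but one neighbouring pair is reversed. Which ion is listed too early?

S²⁻

Scanning neighbour by neighbour, only S²⁻/P³⁻ violates a trend: S²⁻ and P³⁻ share 18 electrons; the higher nuclear charge on S (Z=16) contracts it more, so S²⁻ < P³⁻. That makes S²⁻ the one sitting a position early relative to where it belongs.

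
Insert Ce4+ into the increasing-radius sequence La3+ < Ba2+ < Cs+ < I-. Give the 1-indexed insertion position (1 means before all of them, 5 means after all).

1

These species are isoelectronic with 54 electrons. The only difference is the number of protons: Ce4+ (Z=58), La3+ (Z=57), Ba2+ (Z=56), Cs+ (Z=55), I- (Z=53). The strongest nuclear pull (Ce4+) gives the smallest ion.
With Ce4+ included the full order is Ce4+ < La3+ < Ba2+ < Cs+ < I-, so it takes position 1.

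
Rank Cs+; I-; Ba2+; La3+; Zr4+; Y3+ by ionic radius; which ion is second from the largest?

Cs+

Tabulating Z and e⁻: Zr4+ has 36 e⁻ (Z=40), Y3+ has 36 e⁻ (Z=39), La3+ has 54 e⁻ (Z=57), Ba2+ has 54 e⁻ (Z=56), Cs+ has 54 e⁻ (Z=55), I- has 54 e⁻ (Z=53). Zr4+ < Y3+ (isoelectronic, higher Z=40 is smaller); Y3+ < La3+ (same group, period 5 vs 6); La3+ < Ba2+ (both 54 e⁻, Z=57>56); Ba2+ < Cs+ (isoelectronic, higher Z=56 is smaller); Cs+ < I- (both 54 e⁻, Z=55>53).
So the order is Zr4+ < Y3+ < La3+ < Ba2+ < Cs+ < I-; the 2nd-largest ion is Cs+.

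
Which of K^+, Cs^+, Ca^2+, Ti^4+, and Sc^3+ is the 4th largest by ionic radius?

Sc^3+

Electron counts and nuclear charges: Ti^4+ (Z=22, 18 e⁻), Sc^3+ (Z=21, 18 e⁻), Ca^2+ (Z=20, 18 e⁻), K^+ (Z=19, 18 e⁻), Cs^+ (Z=55, 54 e⁻). Ti^4+ < Sc^3+ (both 18 e⁻, Z=22>21); Sc^3+ < Ca^2+ (isoelectronic, higher Z=21 is smaller); Ca^2+ < K^+ (isoelectronic, higher Z=20 is smaller); K^+ < Cs^+ (same group, period 4 vs 6).
Ordering: Ti^4+ < Sc^3+ < Ca^2+ < K^+ < Cs^+. The 4th largest is Sc^3+.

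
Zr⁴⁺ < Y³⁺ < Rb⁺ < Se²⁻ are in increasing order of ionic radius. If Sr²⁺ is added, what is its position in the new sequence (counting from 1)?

3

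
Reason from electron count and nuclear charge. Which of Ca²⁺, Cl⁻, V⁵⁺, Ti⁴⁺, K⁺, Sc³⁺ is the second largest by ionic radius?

Isoelectronic series (18 e⁻ each). Size is set by nuclear charge: more protons means a smaller ion. V⁵⁺ (Z=23), Ti⁴⁺ (Z=22), Sc³⁺ (Z=21), Ca²⁺ (Z=20), K⁺ (Z=19), Cl⁻ (Z=17).
Full ascending order: V⁵⁺ < Ti⁴⁺ < Sc³⁺ < Ca²⁺ < K⁺ < Cl⁻. Counting from the largest, position 2 is K⁺.

K⁺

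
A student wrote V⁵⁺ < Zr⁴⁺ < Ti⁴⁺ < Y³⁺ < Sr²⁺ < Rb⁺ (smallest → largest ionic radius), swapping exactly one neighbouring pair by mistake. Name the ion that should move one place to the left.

The pair Zr⁴⁺, Ti⁴⁺ is the wrong way round — same group and charge — period 4 sits above period 5, so Ti⁴⁺ is smaller. All other adjacent pairs agree with periodic trends, so Ti⁴⁺ is the misplaced ion.

Ti⁴⁺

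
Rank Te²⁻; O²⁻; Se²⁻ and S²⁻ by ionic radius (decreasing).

Te²⁻ > Se²⁻ > S²⁻ > O²⁻

These ions sit in one column with identical charge. Each step down the periodic table adds a principal shell, increasing the radius.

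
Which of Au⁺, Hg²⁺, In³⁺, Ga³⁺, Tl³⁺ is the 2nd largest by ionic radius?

Hg²⁺

Ga³⁺ has 28 e⁻ (Z=31), In³⁺ has 46 e⁻ (Z=49), Tl³⁺ has 78 e⁻ (Z=81), Hg²⁺ has 78 e⁻ (Z=80), Au⁺ has 78 e⁻ (Z=79). Ga³⁺ < In³⁺ (same group, 1 shell fewer); In³⁺ < Tl³⁺ (same group, period 5 vs 6); Tl³⁺ < Hg²⁺ (both 78 e⁻, Z=81>80); Hg²⁺ < Au⁺ (isoelectronic, higher Z=80 is smaller).
So the order is Ga³⁺ < In³⁺ < Tl³⁺ < Hg²⁺ < Au⁺; the 2nd-largest ion is Hg²⁺.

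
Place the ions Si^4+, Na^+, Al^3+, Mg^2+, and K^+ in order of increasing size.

Si^4+ < Al^3+ < Mg^2+ < Na^+ < K^+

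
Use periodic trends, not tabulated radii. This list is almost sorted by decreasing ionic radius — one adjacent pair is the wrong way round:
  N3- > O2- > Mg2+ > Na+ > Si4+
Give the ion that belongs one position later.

Mg2+

Compare adjacent ions: both have 10 electrons but Z(Mg)=12 > Z(Na)=11, so Mg2+ should be the smaller of the two — yet in this decreasing list Mg2+ sits before Na+. Nothing else is reversed, so Mg2+ should move one place to the right.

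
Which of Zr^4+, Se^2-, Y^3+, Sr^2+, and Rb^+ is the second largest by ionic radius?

All of these have 36 electrons (isoelectronic). With the same electron cloud, the ion with the most protons pulls it in tightest. Nuclear charges: Zr^4+ (Z=40), Y^3+ (Z=39), Sr^2+ (Z=38), Rb^+ (Z=37), Se^2- (Z=34). Highest Z is smallest.
Full ascending order: Zr^4+ < Y^3+ < Sr^2+ < Rb^+ < Se^2-. Counting from the largest, position 2 is Rb^+.

Rb^+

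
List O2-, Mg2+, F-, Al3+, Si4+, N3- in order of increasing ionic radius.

Si4+ < Al3+ < Mg2+ < F- < O2- < N3-

All of these have 10 electrons (isoelectronic). With the same electron cloud, the ion with the most protons pulls it in tightest. Nuclear charges: Si4+ (Z=14), Al3+ (Z=13), Mg2+ (Z=12), F- (Z=9), O2- (Z=8), N3- (Z=7). Highest Z is smallest.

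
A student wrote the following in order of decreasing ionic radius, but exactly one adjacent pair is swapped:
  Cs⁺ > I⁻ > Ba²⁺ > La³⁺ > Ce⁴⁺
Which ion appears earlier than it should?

The pair Cs⁺, I⁻ is the wrong way round — Cs⁺ and I⁻ share 54 electrons; the higher nuclear charge on Cs (Z=55) contracts it more, so Cs⁺ < I⁻. All other adjacent pairs agree with periodic trends, so Cs⁺ is the misplaced ion.

Cs⁺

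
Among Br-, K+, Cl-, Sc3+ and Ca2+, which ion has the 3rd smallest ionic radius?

K+

Electron counts and nuclear charges: Sc3+: 18 e⁻, Z=21, Ca2+: 18 e⁻, Z=20, K+: 18 e⁻, Z=19, Cl-: 18 e⁻, Z=17, Br-: 36 e⁻, Z=35. Sc3+ < Ca2+ (isoelectronic, higher Z=21 is smaller); Ca2+ < K+ (both 18 e⁻, Z=20>19); K+ < Cl- (isoelectronic, higher Z=19 is smaller); Cl- < Br- (same group, 1 shell fewer).
Ordering: Sc3+ < Ca2+ < K+ < Cl- < Br-. The 3rd smallest is K+.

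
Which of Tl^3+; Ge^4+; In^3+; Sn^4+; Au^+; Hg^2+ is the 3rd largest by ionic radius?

Tl^3+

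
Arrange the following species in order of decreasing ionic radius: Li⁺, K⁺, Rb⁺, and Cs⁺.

All are in the same group with charge +1. Radius grows down the group as n (the outermost shell) increases.

Cs⁺ > Rb⁺ > K⁺ > Li⁺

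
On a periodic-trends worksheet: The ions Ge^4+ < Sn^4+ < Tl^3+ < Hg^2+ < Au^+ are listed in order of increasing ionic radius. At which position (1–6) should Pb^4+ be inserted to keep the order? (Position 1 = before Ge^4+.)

3

Electron counts and nuclear charges: Ge^4+ (Z=32, 28 e⁻), Sn^4+ (Z=50, 46 e⁻), Pb^4+ (Z=82, 78 e⁻), Tl^3+ (Z=81, 78 e⁻), Hg^2+ (Z=80, 78 e⁻), Au^+ (Z=79, 78 e⁻). Ge^4+ < Sn^4+ (same group, 1 shell fewer); Sn^4+ < Pb^4+ (same group, 1 shell fewer); Pb^4+ < Tl^3+ (isoelectronic, higher Z=82 is smaller); Tl^3+ < Hg^2+ (both 78 e⁻, Z=81>80); Hg^2+ < Au^+ (both 78 e⁻, Z=80>79).
With Pb^4+ included the full order is Ge^4+ < Sn^4+ < Pb^4+ < Tl^3+ < Hg^2+ < Au^+, so it takes position 3.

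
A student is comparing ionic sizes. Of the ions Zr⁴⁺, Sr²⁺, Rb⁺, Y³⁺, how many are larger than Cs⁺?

0

Electron counts and nuclear charges: Zr⁴⁺ has 36 e⁻ (Z=40), Y³⁺ has 36 e⁻ (Z=39), Sr²⁺ has 36 e⁻ (Z=38), Rb⁺ has 36 e⁻ (Z=37), Cs⁺ has 54 e⁻ (Z=55). Zr⁴⁺ < Y³⁺ (both 36 e⁻, Z=40>39); Y³⁺ < Sr²⁺ (isoelectronic, higher Z=39 is smaller); Sr²⁺ < Rb⁺ (isoelectronic, higher Z=38 is smaller); Rb⁺ < Cs⁺ (same group, period 5 vs 6).
Relative to Cs⁺, the ions that are larger are none. So 0 are larger.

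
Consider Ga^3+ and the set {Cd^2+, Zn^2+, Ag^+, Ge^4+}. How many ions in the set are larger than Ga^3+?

3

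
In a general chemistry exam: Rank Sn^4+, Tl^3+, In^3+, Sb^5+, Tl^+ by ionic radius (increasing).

Tabulating Z and e⁻: Sb^5+ has 46 e⁻ (Z=51), Sn^4+ has 46 e⁻ (Z=50), In^3+ has 46 e⁻ (Z=49), Tl^3+ has 78 e⁻ (Z=81), Tl^+ has 80 e⁻ (Z=81). Sb^5+ < Sn^4+ (both 46 e⁻, Z=51>50); Sn^4+ < In^3+ (both 46 e⁻, Z=50>49); In^3+ < Tl^3+ (same group, 1 shell fewer); Tl^3+ < Tl^+ (same element, +3 vs +1).

Sb^5+ < Sn^4+ < In^3+ < Tl^3+ < Tl^+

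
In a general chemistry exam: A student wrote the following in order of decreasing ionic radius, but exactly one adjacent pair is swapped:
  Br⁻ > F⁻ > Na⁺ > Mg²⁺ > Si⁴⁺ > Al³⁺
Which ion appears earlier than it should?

Si⁴⁺

Check each adjacent pair. Si⁴⁺ and Al³⁺ are reversed: they are isoelectronic (10 e⁻) and Si has more protons than Al (14 vs 13), making Si⁴⁺ smaller. No other neighbouring pair contradicts the periodic trends, so Si⁴⁺ is the ion listed too early.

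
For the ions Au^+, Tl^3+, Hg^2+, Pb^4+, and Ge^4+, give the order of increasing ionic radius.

Ge^4+ < Pb^4+ < Tl^3+ < Hg^2+ < Au^+

First list Z and electron count for each: Ge^4+ has 28 e⁻ (Z=32), Pb^4+ has 78 e⁻ (Z=82), Tl^3+ has 78 e⁻ (Z=81), Hg^2+ has 78 e⁻ (Z=80), Au^+ has 78 e⁻ (Z=79). Ge^4+ < Pb^4+ (same group, period 4 vs 6); Pb^4+ < Tl^3+ (isoelectronic, higher Z=82 is smaller); Tl^3+ < Hg^2+ (both 78 e⁻, Z=81>80); Hg^2+ < Au^+ (both 78 e⁻, Z=80>79).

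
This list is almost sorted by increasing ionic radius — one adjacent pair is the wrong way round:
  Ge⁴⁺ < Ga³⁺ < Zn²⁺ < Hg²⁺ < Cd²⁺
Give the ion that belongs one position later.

Hg²⁺

Check each adjacent pair. Hg²⁺ and Cd²⁺ are reversed: Cd²⁺ and Hg²⁺ are in one column with the same charge; the lighter period-5 ion has one fewer shell and is smaller. No other neighbouring pair contradicts the periodic trends, so Hg²⁺ is the ion listed too early.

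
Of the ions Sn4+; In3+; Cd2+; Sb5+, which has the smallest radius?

Isoelectronic series (46 e⁻ each). Size is set by nuclear charge: more protons means a smaller ion. Sb5+ (Z=51), Sn4+ (Z=50), In3+ (Z=49), Cd2+ (Z=48).

Sb5+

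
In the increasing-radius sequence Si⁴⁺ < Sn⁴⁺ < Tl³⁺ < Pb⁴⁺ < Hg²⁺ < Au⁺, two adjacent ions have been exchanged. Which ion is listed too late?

Pb⁴⁺

The pair Tl³⁺, Pb⁴⁺ is the wrong way round — they are isoelectronic (78 e⁻) and Pb has more protons than Tl (82 vs 81), making Pb⁴⁺ smaller. All other adjacent pairs agree with periodic trends, so Pb⁴⁺ is the misplaced ion.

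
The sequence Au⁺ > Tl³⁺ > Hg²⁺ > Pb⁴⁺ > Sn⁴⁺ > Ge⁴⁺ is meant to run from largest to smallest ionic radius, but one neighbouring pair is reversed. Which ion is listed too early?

The pair Tl³⁺, Hg²⁺ is the wrong way round — Tl³⁺ and Hg²⁺ share 78 electrons; the higher nuclear charge on Tl (Z=81) contracts it more, so Tl³⁺ < Hg²⁺. All other adjacent pairs agree with periodic trends, so Tl³⁺ is the misplaced ion.

Tl³⁺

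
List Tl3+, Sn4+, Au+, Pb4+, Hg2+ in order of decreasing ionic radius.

Au+ > Hg2+ > Tl3+ > Pb4+ > Sn4+

Work out protons and electrons: Sn4+: 46 e⁻, Z=50, Pb4+: 78 e⁻, Z=82, Tl3+: 78 e⁻, Z=81, Hg2+: 78 e⁻, Z=80, Au+: 78 e⁻, Z=79. Sn4+ < Pb4+ (same group, period 5 vs 6); Pb4+ < Tl3+ (isoelectronic, higher Z=82 is smaller); Tl3+ < Hg2+ (isoelectronic, higher Z=81 is smaller); Hg2+ < Au+ (both 78 e⁻, Z=80>79).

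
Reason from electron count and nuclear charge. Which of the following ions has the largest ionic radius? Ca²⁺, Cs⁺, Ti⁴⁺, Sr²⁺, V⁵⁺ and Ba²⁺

Cs⁺

Tabulating Z and e⁻: V⁵⁺ (Z=23, 18 e⁻), Ti⁴⁺ (Z=22, 18 e⁻), Ca²⁺ (Z=20, 18 e⁻), Sr²⁺ (Z=38, 36 e⁻), Ba²⁺ (Z=56, 54 e⁻), Cs⁺ (Z=55, 54 e⁻). V⁵⁺ < Ti⁴⁺ (isoelectronic, higher Z=23 is smaller); Ti⁴⁺ < Ca²⁺ (both 18 e⁻, Z=22>20); Ca²⁺ < Sr²⁺ (same group, 1 shell fewer); Sr²⁺ < Ba²⁺ (same group, period 5 vs 6); Ba²⁺ < Cs⁺ (isoelectronic, higher Z=56 is smaller).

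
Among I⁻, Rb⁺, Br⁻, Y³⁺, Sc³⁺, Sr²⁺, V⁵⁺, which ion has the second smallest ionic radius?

First list Z and electron count for each: V⁵⁺ has 18 e⁻ (Z=23), Sc³⁺ has 18 e⁻ (Z=21), Y³⁺ has 36 e⁻ (Z=39), Sr²⁺ has 36 e⁻ (Z=38), Rb⁺ has 36 e⁻ (Z=37), Br⁻ has 36 e⁻ (Z=35), I⁻ has 54 e⁻ (Z=53). V⁵⁺ < Sc³⁺ (both 18 e⁻, Z=23>21); Sc³⁺ < Y³⁺ (same group, period 4 vs 5); Y³⁺ < Sr²⁺ (both 36 e⁻, Z=39>38); Sr²⁺ < Rb⁺ (both 36 e⁻, Z=38>37); Rb⁺ < Br⁻ (isoelectronic, higher Z=37 is smaller); Br⁻ < I⁻ (same group, period 4 vs 5).
Full ascending order: V⁵⁺ < Sc³⁺ < Y³⁺ < Sr²⁺ < Rb⁺ < Br⁻ < I⁻. Counting from the smallest, position 2 is Sc³⁺.

Sc³⁺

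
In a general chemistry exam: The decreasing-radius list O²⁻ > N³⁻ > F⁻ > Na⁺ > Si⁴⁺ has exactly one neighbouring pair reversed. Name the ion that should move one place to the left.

Compare adjacent ions: they are isoelectronic (10 e⁻) and O has more protons than N (8 vs 7), making O²⁻ smaller — yet in this decreasing list O²⁻ sits before N³⁻. Nothing else is reversed, so N³⁻ should move one place to the left.

N³⁻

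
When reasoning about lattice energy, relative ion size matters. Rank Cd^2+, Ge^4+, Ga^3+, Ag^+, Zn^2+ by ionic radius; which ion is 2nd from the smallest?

Ge^4+ (Z=32, 28 e⁻), Ga^3+ (Z=31, 28 e⁻), Zn^2+ (Z=30, 28 e⁻), Cd^2+ (Z=48, 46 e⁻), Ag^+ (Z=47, 46 e⁻). Ge^4+ < Ga^3+ (both 28 e⁻, Z=32>31); Ga^3+ < Zn^2+ (isoelectronic, higher Z=31 is smaller); Zn^2+ < Cd^2+ (same group, 1 shell fewer); Cd^2+ < Ag^+ (both 46 e⁻, Z=48>47).
That gives Ge^4+ < Ga^3+ < Zn^2+ < Cd^2+ < Ag^+. From the smallest end, number 2 is Ga^3+.

Ga^3+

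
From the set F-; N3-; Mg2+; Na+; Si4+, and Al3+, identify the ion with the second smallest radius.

Al3+

These species are isoelectronic with 10 electrons. The only difference is the number of protons: Si4+ (Z=14), Al3+ (Z=13), Mg2+ (Z=12), Na+ (Z=11), F- (Z=9), N3- (Z=7). The strongest nuclear pull (Si4+) gives the smallest ion.
That gives Si4+ < Al3+ < Mg2+ < Na+ < F- < N3-. From the smallest end, number 2 is Al3+.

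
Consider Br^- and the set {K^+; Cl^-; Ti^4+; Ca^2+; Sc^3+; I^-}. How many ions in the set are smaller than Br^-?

Electron counts and nuclear charges: Ti^4+ has 18 e⁻ (Z=22), Sc^3+ has 18 e⁻ (Z=21), Ca^2+ has 18 e⁻ (Z=20), K^+ has 18 e⁻ (Z=19), Cl^- has 18 e⁻ (Z=17), Br^- has 36 e⁻ (Z=35), I^- has 54 e⁻ (Z=53). Ti^4+ < Sc^3+ (both 18 e⁻, Z=22>21); Sc^3+ < Ca^2+ (both 18 e⁻, Z=21>20); Ca^2+ < K^+ (both 18 e⁻, Z=20>19); K^+ < Cl^- (both 18 e⁻, Z=19>17); Cl^- < Br^- (same group, period 3 vs 4); Br^- < I^- (same group, period 4 vs 5).
Ordering all of them (including Br^-) by radius gives Ti^4+ < Sc^3+ < Ca^2+ < K^+ < Cl^- < Br^- < I^-. Count: 5.

5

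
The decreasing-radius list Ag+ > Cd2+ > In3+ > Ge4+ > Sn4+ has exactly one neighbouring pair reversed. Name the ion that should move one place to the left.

Scanning neighbour by neighbour, only Ge4+/Sn4+ violates a trend: Ge4+ and Sn4+ are in one column with the same charge; the lighter period-4 ion has one fewer shell and is smaller. That makes Sn4+ the one sitting a position late relative to where it belongs.

Sn4+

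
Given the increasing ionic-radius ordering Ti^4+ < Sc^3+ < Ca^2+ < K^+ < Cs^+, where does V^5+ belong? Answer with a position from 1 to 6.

1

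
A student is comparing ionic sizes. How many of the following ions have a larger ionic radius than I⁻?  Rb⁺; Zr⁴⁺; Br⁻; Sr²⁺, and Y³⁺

0

Zr⁴⁺ (Z=40, 36 e⁻), Y³⁺ (Z=39, 36 e⁻), Sr²⁺ (Z=38, 36 e⁻), Rb⁺ (Z=37, 36 e⁻), Br⁻ (Z=35, 36 e⁻), I⁻ (Z=53, 54 e⁻). Zr⁴⁺ < Y³⁺ (isoelectronic, higher Z=40 is smaller); Y³⁺ < Sr²⁺ (isoelectronic, higher Z=39 is smaller); Sr²⁺ < Rb⁺ (isoelectronic, higher Z=38 is smaller); Rb⁺ < Br⁻ (isoelectronic, higher Z=37 is smaller); Br⁻ < I⁻ (same group, period 4 vs 5).
Ordering all of them (including I⁻) by radius gives Zr⁴⁺ < Y³⁺ < Sr²⁺ < Rb⁺ < Br⁻ < I⁻. Count: 0.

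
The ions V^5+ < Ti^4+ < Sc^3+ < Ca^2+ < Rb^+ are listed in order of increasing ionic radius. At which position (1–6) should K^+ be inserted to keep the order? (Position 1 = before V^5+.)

5

Work out protons and electrons: V^5+: 18 e⁻, Z=23, Ti^4+: 18 e⁻, Z=22, Sc^3+: 18 e⁻, Z=21, Ca^2+: 18 e⁻, Z=20, K^+: 18 e⁻, Z=19, Rb^+: 36 e⁻, Z=37. V^5+ < Ti^4+ (isoelectronic, higher Z=23 is smaller); Ti^4+ < Sc^3+ (both 18 e⁻, Z=22>21); Sc^3+ < Ca^2+ (isoelectronic, higher Z=21 is smaller); Ca^2+ < K^+ (isoelectronic, higher Z=20 is smaller); K^+ < Rb^+ (same group, 1 shell fewer).
With K^+ included the full order is V^5+ < Ti^4+ < Sc^3+ < Ca^2+ < K^+ < Rb^+, so it takes position 5.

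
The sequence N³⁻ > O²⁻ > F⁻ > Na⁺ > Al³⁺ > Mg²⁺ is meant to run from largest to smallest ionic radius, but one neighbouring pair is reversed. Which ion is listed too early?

Check each adjacent pair. Al³⁺ and Mg²⁺ are reversed: they are isoelectronic (10 e⁻) and Al has more protons than Mg (13 vs 12), making Al³⁺ smaller. No other neighbouring pair contradicts the periodic trends, so Al³⁺ is the ion listed too early.

Al³⁺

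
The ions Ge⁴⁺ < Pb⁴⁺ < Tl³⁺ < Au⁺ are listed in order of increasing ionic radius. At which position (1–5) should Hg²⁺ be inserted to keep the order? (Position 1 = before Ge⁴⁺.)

Work out protons and electrons: Ge⁴⁺ (Z=32, 28 e⁻), Pb⁴⁺ (Z=82, 78 e⁻), Tl³⁺ (Z=81, 78 e⁻), Hg²⁺ (Z=80, 78 e⁻), Au⁺ (Z=79, 78 e⁻). Ge⁴⁺ < Pb⁴⁺ (same group, period 4 vs 6); Pb⁴⁺ < Tl³⁺ (both 78 e⁻, Z=82>81); Tl³⁺ < Hg²⁺ (isoelectronic, higher Z=81 is smaller); Hg²⁺ < Au⁺ (both 78 e⁻, Z=80>79).
With Hg²⁺ included the full order is Ge⁴⁺ < Pb⁴⁺ < Tl³⁺ < Hg²⁺ < Au⁺, so it takes position 4.

4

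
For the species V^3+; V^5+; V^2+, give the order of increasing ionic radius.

V^5+ < V^3+ < V^2+

These are all V ions. Removing more electrons (higher positive charge) pulls the remaining electrons in closer, so V^5+ is smallest and V^2+ is largest.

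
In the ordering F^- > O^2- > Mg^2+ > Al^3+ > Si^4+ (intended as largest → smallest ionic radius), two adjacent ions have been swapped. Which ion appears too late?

O^2-

Scanning neighbour by neighbour, only F^-/O^2- violates a trend: they are isoelectronic (10 e⁻) and F has more protons than O (9 vs 8), making F^- smaller. That makes O^2- the one sitting a position late relative to where it belongs.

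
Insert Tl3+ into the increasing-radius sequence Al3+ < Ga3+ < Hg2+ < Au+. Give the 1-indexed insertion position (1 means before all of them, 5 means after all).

First list Z and electron count for each: Al3+ has 10 e⁻ (Z=13), Ga3+ has 28 e⁻ (Z=31), Tl3+ has 78 e⁻ (Z=81), Hg2+ has 78 e⁻ (Z=80), Au+ has 78 e⁻ (Z=79). Al3+ < Ga3+ (same group, 1 shell fewer); Ga3+ < Tl3+ (same group, 2 shells fewer); Tl3+ < Hg2+ (both 78 e⁻, Z=81>80); Hg2+ < Au+ (isoelectronic, higher Z=80 is smaller).
With Tl3+ included the full order is Al3+ < Ga3+ < Tl3+ < Hg2+ < Au+, so it takes position 3.

3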